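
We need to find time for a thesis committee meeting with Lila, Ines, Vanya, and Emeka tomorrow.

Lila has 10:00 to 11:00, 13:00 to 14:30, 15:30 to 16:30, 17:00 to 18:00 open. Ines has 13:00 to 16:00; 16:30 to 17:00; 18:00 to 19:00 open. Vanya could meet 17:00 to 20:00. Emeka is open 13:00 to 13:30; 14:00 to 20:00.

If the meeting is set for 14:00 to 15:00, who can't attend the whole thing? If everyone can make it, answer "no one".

Lila: not fully free for 14:00-15:00. Ines: free for 14:00-15:00. Vanya: not fully free for 14:00-15:00. Emeka: free for 14:00-15:00.

Lila, Vanya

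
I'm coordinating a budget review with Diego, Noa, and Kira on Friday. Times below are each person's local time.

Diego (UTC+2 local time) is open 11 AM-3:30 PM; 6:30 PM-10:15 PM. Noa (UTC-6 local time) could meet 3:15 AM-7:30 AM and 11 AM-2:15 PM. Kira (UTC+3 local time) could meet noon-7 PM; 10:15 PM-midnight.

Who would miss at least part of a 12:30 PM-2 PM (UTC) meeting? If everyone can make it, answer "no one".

Diego, Noa

Diego in UTC: 09:00-13:30, 16:30-20:15 (subtract 2h to convert from UTC+2).
Noa in UTC: 09:15-13:30, 17:00-20:15 (add 6h to convert from UTC-6).
Kira in UTC: 09:00-16:00, 19:15-21:00 (subtract 3h to convert from UTC+3).
Diego: not fully free for 12:30-14:00. Noa: not fully free for 12:30-14:00. Kira: free for 12:30-14:00.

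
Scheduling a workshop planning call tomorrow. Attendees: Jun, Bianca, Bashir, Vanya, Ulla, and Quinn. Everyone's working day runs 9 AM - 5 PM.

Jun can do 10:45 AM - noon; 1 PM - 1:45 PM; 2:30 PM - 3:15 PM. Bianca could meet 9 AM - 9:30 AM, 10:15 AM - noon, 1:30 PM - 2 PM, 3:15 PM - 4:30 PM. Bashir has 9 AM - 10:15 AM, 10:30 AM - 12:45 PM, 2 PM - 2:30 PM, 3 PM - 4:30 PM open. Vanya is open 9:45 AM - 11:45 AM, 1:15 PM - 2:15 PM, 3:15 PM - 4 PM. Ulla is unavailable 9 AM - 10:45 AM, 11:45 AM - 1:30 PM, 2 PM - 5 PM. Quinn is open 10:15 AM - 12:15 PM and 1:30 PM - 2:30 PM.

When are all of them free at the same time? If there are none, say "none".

Jun free: 10:45-12:00, 13:00-13:45, 14:30-15:15.
Bianca free: 09:00-09:30, 10:15-12:00, 13:30-14:00, 15:15-16:30.
Bashir free: 09:00-10:15, 10:30-12:45, 14:00-14:30, 15:00-16:30.
Vanya free: 09:45-11:45, 13:15-14:15, 15:15-16:00.
Ulla free: 10:45-11:45, 13:30-14:00 (invert busy blocks within the working day).
Quinn free: 10:15-12:15, 13:30-14:30.
Jun ∩ Bianca: 10:45-12:00, 13:30-13:45.
Jun ∩ Bianca ∩ Bashir: 10:45-12:00.
Jun ∩ Bianca ∩ Bashir ∩ Vanya: 10:45-11:45.
Jun ∩ Bianca ∩ Bashir ∩ Vanya ∩ Ulla: 10:45-11:45.
Jun ∩ Bianca ∩ Bashir ∩ Vanya ∩ Ulla ∩ Quinn: 10:45-11:45.

10:45-11:45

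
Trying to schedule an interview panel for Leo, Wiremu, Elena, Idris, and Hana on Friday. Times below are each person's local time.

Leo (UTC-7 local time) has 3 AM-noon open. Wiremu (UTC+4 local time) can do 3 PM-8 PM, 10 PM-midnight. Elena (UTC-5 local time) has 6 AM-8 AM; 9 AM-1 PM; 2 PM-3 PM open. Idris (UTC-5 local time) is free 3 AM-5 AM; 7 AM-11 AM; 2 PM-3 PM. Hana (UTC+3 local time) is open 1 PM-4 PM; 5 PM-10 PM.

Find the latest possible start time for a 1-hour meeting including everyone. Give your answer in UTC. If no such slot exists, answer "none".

Leo in UTC: 10:00-19:00 (add 7h to convert from UTC-7).
Wiremu in UTC: 11:00-16:00, 18:00-20:00 (subtract 4h to convert from UTC+4).
Elena in UTC: 11:00-13:00, 14:00-18:00, 19:00-20:00 (add 5h to convert from UTC-5).
Idris in UTC: 08:00-10:00, 12:00-16:00, 19:00-20:00 (add 5h to convert from UTC-5).
Hana in UTC: 10:00-13:00, 14:00-19:00 (subtract 3h to convert from UTC+3).
Leo ∩ Wiremu: 11:00-16:00, 18:00-19:00.
Leo ∩ Wiremu ∩ Elena: 11:00-13:00, 14:00-16:00.
Leo ∩ Wiremu ∩ Elena ∩ Idris: 12:00-13:00, 14:00-16:00.
Leo ∩ Wiremu ∩ Elena ∩ Idris ∩ Hana: 12:00-13:00, 14:00-16:00.
Those are the intersection windows.
The last common window of at least 60 minutes is 14:00-16:00; a 60-minute meeting can start as late as 15:00 and still end by 16:00.

15:00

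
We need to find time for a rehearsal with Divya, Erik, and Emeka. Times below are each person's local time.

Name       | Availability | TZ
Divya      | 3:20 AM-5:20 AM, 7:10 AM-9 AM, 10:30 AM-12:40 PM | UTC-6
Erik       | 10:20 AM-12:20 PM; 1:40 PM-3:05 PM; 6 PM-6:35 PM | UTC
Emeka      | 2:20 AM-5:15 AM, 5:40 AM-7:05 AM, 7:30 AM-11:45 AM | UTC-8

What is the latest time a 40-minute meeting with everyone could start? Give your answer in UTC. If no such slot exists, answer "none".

Divya in UTC: 09:20-11:20, 13:10-15:00, 16:30-18:40 (add 6h to convert from UTC-6).
Erik in UTC: 10:20-12:20, 13:40-15:05, 18:00-18:35.
Emeka in UTC: 10:20-13:15, 13:40-15:05, 15:30-19:45 (add 8h to convert from UTC-8).
Divya ∩ Erik: 10:20-11:20, 13:40-15:00, 18:00-18:35.
Divya ∩ Erik ∩ Emeka: 10:20-11:20, 13:40-15:00, 18:00-18:35.
The last common window of at least 40 minutes is 13:40-15:00; a 40-minute meeting can start as late as 14:20 and still end by 15:00.

14:20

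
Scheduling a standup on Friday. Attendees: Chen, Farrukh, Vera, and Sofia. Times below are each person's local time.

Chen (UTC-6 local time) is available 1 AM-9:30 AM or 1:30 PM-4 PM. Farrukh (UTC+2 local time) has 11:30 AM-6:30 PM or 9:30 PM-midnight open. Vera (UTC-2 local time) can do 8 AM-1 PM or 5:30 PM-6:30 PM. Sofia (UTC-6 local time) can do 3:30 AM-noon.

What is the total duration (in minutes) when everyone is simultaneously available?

300

Chen in UTC: 07:00-15:30, 19:30-22:00 (add 6h to convert from UTC-6).
Farrukh in UTC: 09:30-16:30, 19:30-22:00 (subtract 2h to convert from UTC+2).
Vera in UTC: 10:00-15:00, 19:30-20:30 (add 2h to convert from UTC-2).
Sofia in UTC: 09:30-18:00 (add 6h to convert from UTC-6).
Chen ∩ Farrukh: 09:30-15:30, 19:30-22:00.
Chen ∩ Farrukh ∩ Vera: 10:00-15:00, 19:30-20:30.
Chen ∩ Farrukh ∩ Vera ∩ Sofia: 10:00-15:00.
That's a single block of 300 minutes.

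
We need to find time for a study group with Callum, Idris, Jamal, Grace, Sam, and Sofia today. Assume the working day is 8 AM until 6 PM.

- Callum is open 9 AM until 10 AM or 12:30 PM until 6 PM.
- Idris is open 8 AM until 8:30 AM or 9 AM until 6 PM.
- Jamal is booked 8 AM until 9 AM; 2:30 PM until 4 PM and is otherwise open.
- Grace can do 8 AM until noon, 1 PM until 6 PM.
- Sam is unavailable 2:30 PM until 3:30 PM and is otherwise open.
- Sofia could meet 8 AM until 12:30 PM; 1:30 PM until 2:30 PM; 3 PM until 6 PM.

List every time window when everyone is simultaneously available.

09:00-10:00, 13:30-14:30, 16:00-18:00

Callum free: 09:00-10:00, 12:30-18:00.
Idris free: 08:00-08:30, 09:00-18:00.
Jamal free: 09:00-14:30, 16:00-18:00 (invert busy blocks within the working day).
Grace free: 08:00-12:00, 13:00-18:00.
Sam free: 08:00-14:30, 15:30-18:00 (invert busy blocks within the working day).
Sofia free: 08:00-12:30, 13:30-14:30, 15:00-18:00.
Callum ∩ Idris: 09:00-10:00, 12:30-18:00.
Callum ∩ Idris ∩ Jamal: 09:00-10:00, 12:30-14:30, 16:00-18:00.
Callum ∩ Idris ∩ Jamal ∩ Grace: 09:00-10:00, 13:00-14:30, 16:00-18:00.
Callum ∩ Idris ∩ Jamal ∩ Grace ∩ Sam: 09:00-10:00, 13:00-14:30, 16:00-18:00.
Callum ∩ Idris ∩ Jamal ∩ Grace ∩ Sam ∩ Sofia: 09:00-10:00, 13:30-14:30, 16:00-18:00.
Those are the intersection windows.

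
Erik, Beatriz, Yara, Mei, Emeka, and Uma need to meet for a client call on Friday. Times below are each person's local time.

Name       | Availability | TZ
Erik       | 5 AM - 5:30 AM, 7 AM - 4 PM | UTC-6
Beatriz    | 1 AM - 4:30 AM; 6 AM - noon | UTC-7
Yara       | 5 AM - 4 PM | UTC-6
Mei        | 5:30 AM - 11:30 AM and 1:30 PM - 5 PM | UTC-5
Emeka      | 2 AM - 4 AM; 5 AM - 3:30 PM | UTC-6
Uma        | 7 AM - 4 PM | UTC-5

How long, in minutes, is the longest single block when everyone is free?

210

Erik in UTC: 11:00-11:30, 13:00-22:00 (add 6h to convert from UTC-6).
Beatriz in UTC: 08:00-11:30, 13:00-19:00 (add 7h to convert from UTC-7).
Yara in UTC: 11:00-22:00 (add 6h to convert from UTC-6).
Mei in UTC: 10:30-16:30, 18:30-22:00 (add 5h to convert from UTC-5).
Emeka in UTC: 08:00-10:00, 11:00-21:30 (add 6h to convert from UTC-6).
Uma in UTC: 12:00-21:00 (add 5h to convert from UTC-5).
Erik ∩ Beatriz: 11:00-11:30, 13:00-19:00.
Erik ∩ Beatriz ∩ Yara: 11:00-11:30, 13:00-19:00.
Erik ∩ Beatriz ∩ Yara ∩ Mei: 11:00-11:30, 13:00-16:30, 18:30-19:00.
Erik ∩ Beatriz ∩ Yara ∩ Mei ∩ Emeka: 11:00-11:30, 13:00-16:30, 18:30-19:00.
Erik ∩ Beatriz ∩ Yara ∩ Mei ∩ Emeka ∩ Uma: 13:00-16:30, 18:30-19:00.
The longest is 13:00-16:30 at 210 minutes.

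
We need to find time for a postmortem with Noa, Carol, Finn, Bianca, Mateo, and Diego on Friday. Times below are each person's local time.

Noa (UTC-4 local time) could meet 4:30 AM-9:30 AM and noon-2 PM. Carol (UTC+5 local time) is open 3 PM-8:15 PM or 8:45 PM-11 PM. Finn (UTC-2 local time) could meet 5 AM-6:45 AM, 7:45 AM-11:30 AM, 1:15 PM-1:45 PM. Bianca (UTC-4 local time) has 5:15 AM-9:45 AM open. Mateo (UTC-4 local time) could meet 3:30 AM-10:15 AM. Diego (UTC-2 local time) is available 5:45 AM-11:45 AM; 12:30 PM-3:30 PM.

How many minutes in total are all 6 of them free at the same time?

210

Noa in UTC: 08:30-13:30, 16:00-18:00 (add 4h to convert from UTC-4).
Carol in UTC: 10:00-15:15, 15:45-18:00 (subtract 5h to convert from UTC+5).
Finn in UTC: 07:00-08:45, 09:45-13:30, 15:15-15:45 (add 2h to convert from UTC-2).
Bianca in UTC: 09:15-13:45 (add 4h to convert from UTC-4).
Mateo in UTC: 07:30-14:15 (add 4h to convert from UTC-4).
Diego in UTC: 07:45-13:45, 14:30-17:30 (add 2h to convert from UTC-2).
Noa ∩ Carol: 10:00-13:30, 16:00-18:00.
Noa ∩ Carol ∩ Finn: 10:00-13:30.
Noa ∩ Carol ∩ Finn ∩ Bianca: 10:00-13:30.
Noa ∩ Carol ∩ Finn ∩ Bianca ∩ Mateo: 10:00-13:30.
Noa ∩ Carol ∩ Finn ∩ Bianca ∩ Mateo ∩ Diego: 10:00-13:30.
Those are the intersection windows.
That's a single block of 210 minutes.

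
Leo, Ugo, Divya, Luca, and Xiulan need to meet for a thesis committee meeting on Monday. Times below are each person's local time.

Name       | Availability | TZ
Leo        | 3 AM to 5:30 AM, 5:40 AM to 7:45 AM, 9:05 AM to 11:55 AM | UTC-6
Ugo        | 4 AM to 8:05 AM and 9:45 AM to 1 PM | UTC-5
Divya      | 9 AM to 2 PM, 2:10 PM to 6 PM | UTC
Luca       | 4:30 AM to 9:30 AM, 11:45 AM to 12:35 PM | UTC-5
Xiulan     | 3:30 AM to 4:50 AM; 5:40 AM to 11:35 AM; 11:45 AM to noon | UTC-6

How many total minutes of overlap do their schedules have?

215

Leo in UTC: 09:00-11:30, 11:40-13:45, 15:05-17:55 (add 6h to convert from UTC-6).
Ugo in UTC: 09:00-13:05, 14:45-18:00 (add 5h to convert from UTC-5).
Divya in UTC: 09:00-14:00, 14:10-18:00.
Luca in UTC: 09:30-14:30, 16:45-17:35 (add 5h to convert from UTC-5).
Xiulan in UTC: 09:30-10:50, 11:40-17:35, 17:45-18:00 (add 6h to convert from UTC-6).
Leo ∩ Ugo: 09:00-11:30, 11:40-13:05, 15:05-17:55.
Leo ∩ Ugo ∩ Divya: 09:00-11:30, 11:40-13:05, 15:05-17:55.
Leo ∩ Ugo ∩ Divya ∩ Luca: 09:30-11:30, 11:40-13:05, 16:45-17:35.
Leo ∩ Ugo ∩ Divya ∩ Luca ∩ Xiulan: 09:30-10:50, 11:40-13:05, 16:45-17:35.
Summing the common windows: 80 + 85 + 50 = 215 minutes.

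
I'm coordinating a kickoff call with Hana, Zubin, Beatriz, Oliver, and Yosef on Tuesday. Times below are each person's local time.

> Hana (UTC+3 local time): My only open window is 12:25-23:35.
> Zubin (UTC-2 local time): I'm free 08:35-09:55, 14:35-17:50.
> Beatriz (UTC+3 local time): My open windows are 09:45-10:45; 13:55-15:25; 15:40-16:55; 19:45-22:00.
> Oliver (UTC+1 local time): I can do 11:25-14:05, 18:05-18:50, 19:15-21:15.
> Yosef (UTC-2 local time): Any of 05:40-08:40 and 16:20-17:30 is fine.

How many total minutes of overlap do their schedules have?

Hana in UTC: 09:25-20:35 (subtract 3h to convert from UTC+3).
Zubin in UTC: 10:35-11:55, 16:35-19:50 (add 2h to convert from UTC-2).
Beatriz in UTC: 06:45-07:45, 10:55-12:25, 12:40-13:55, 16:45-19:00 (subtract 3h to convert from UTC+3).
Oliver in UTC: 10:25-13:05, 17:05-17:50, 18:15-20:15 (subtract 1h to convert from UTC+1).
Yosef in UTC: 07:40-10:40, 18:20-19:30 (add 2h to convert from UTC-2).
Hana ∩ Zubin: 10:35-11:55, 16:35-19:50.
Hana ∩ Zubin ∩ Beatriz: 10:55-11:55, 16:45-19:00.
Hana ∩ Zubin ∩ Beatriz ∩ Oliver: 10:55-11:55, 17:05-17:50, 18:15-19:00.
Hana ∩ Zubin ∩ Beatriz ∩ Oliver ∩ Yosef: 18:20-19:00.
That's a single block of 40 minutes.

40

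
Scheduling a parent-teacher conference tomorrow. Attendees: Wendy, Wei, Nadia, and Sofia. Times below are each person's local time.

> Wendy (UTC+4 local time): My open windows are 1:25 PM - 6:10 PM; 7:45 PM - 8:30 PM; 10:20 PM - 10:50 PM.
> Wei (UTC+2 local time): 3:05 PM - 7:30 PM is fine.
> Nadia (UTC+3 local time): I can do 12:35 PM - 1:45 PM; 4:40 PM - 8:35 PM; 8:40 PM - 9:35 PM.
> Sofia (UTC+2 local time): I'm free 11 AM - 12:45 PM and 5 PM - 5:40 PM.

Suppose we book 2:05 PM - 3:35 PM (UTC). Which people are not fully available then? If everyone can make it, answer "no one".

Sofia, Wendy

Wendy in UTC: 09:25-14:10, 15:45-16:30, 18:20-18:50 (subtract 4h to convert from UTC+4).
Wei in UTC: 13:05-17:30 (subtract 2h to convert from UTC+2).
Nadia in UTC: 09:35-10:45, 13:40-17:35, 17:40-18:35 (subtract 3h to convert from UTC+3).
Sofia in UTC: 09:00-10:45, 15:00-15:40 (subtract 2h to convert from UTC+2).
Wendy: not fully free for 14:05-15:35. Wei: free for 14:05-15:35. Nadia: free for 14:05-15:35. Sofia: not fully free for 14:05-15:35.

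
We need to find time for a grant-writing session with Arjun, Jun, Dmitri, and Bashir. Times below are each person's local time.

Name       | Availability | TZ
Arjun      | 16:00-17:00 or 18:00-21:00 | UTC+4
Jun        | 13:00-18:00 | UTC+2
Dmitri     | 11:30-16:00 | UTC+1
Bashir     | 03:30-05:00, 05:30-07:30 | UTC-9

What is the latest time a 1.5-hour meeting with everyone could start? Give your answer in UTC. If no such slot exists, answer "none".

Arjun in UTC: 12:00-13:00, 14:00-17:00 (subtract 4h to convert from UTC+4).
Jun in UTC: 11:00-16:00 (subtract 2h to convert from UTC+2).
Dmitri in UTC: 10:30-15:00 (subtract 1h to convert from UTC+1).
Bashir in UTC: 12:30-14:00, 14:30-16:30 (add 9h to convert from UTC-9).
Arjun ∩ Jun: 12:00-13:00, 14:00-16:00.
Arjun ∩ Jun ∩ Dmitri: 12:00-13:00, 14:00-15:00.
Arjun ∩ Jun ∩ Dmitri ∩ Bashir: 12:30-13:00, 14:30-15:00.
No common window is at least 90 minutes long.

none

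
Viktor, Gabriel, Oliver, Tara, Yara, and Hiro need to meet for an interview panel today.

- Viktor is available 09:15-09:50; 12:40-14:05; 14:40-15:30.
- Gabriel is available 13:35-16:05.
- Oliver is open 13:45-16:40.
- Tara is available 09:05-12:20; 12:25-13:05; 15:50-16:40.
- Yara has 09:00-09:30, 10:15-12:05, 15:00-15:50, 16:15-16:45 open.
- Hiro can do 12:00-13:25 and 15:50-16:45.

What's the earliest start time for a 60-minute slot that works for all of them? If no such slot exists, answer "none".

none

Viktor ∩ Gabriel: 13:35-14:05, 14:40-15:30.
Viktor ∩ Gabriel ∩ Oliver: 13:45-14:05, 14:40-15:30.
Viktor ∩ Gabriel ∩ Oliver ∩ Tara: ∅.
Viktor ∩ Gabriel ∩ Oliver ∩ Tara ∩ Yara: ∅.
Viktor ∩ Gabriel ∩ Oliver ∩ Tara ∩ Yara ∩ Hiro: ∅.
There is no time when everyone is free.
No common window is at least 60 minutes long.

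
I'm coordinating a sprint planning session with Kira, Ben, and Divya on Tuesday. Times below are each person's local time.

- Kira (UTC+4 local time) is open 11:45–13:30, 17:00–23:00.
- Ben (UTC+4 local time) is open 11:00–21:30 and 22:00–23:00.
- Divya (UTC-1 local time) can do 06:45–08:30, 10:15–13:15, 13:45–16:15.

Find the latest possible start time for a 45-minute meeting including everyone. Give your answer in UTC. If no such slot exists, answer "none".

Kira in UTC: 07:45-09:30, 13:00-19:00 (subtract 4h to convert from UTC+4).
Ben in UTC: 07:00-17:30, 18:00-19:00 (subtract 4h to convert from UTC+4).
Divya in UTC: 07:45-09:30, 11:15-14:15, 14:45-17:15 (add 1h to convert from UTC-1).
Kira ∩ Ben: 07:45-09:30, 13:00-17:30, 18:00-19:00.
Kira ∩ Ben ∩ Divya: 07:45-09:30, 13:00-14:15, 14:45-17:15.
The last common window of at least 45 minutes is 14:45-17:15; a 45-minute meeting can start as late as 16:30 and still end by 17:15.

16:30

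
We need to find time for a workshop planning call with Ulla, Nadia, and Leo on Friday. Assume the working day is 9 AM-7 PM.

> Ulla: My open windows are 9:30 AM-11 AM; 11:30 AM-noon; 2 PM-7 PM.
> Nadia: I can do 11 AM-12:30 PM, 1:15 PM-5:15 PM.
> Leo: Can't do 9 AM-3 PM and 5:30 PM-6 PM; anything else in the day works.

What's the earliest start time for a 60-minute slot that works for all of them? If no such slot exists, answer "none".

Ulla free: 09:30-11:00, 11:30-12:00, 14:00-19:00.
Nadia free: 11:00-12:30, 13:15-17:15.
Leo free: 15:00-17:30, 18:00-19:00 (invert busy blocks within the working day).
Ulla ∩ Nadia: 11:30-12:00, 14:00-17:15.
Ulla ∩ Nadia ∩ Leo: 15:00-17:15.
The first common window of at least 60 minutes is 15:00-17:15, so the earliest start is 15:00.

15:00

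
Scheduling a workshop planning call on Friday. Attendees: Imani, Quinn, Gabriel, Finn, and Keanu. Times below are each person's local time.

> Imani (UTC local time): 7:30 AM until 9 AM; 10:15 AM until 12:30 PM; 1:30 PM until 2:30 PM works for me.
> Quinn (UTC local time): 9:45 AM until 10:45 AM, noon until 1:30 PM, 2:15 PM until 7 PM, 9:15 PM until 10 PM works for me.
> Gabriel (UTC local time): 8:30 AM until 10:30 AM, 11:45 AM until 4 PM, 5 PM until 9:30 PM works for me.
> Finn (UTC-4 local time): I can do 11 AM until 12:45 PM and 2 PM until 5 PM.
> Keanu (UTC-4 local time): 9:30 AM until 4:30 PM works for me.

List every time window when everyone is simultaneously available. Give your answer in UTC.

Imani in UTC: 07:30-09:00, 10:15-12:30, 13:30-14:30.
Quinn in UTC: 09:45-10:45, 12:00-13:30, 14:15-19:00, 21:15-22:00.
Gabriel in UTC: 08:30-10:30, 11:45-16:00, 17:00-21:30.
Finn in UTC: 15:00-16:45, 18:00-21:00 (add 4h to convert from UTC-4).
Keanu in UTC: 13:30-20:30 (add 4h to convert from UTC-4).
Imani ∩ Quinn: 10:15-10:45, 12:00-12:30, 14:15-14:30.
Imani ∩ Quinn ∩ Gabriel: 10:15-10:30, 12:00-12:30, 14:15-14:30.
Imani ∩ Quinn ∩ Gabriel ∩ Finn: ∅.
Imani ∩ Quinn ∩ Gabriel ∩ Finn ∩ Keanu: ∅.
There is no time when everyone is free.

none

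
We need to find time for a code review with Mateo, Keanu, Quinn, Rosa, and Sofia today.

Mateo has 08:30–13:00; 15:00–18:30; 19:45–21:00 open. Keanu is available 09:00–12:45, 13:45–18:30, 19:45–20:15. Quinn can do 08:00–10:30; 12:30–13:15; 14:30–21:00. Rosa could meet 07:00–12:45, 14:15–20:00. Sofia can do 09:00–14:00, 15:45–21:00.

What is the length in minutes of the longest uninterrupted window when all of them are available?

165

Mateo ∩ Keanu: 09:00-12:45, 15:00-18:30, 19:45-20:15.
Mateo ∩ Keanu ∩ Quinn: 09:00-10:30, 12:30-12:45, 15:00-18:30, 19:45-20:15.
Mateo ∩ Keanu ∩ Quinn ∩ Rosa: 09:00-10:30, 12:30-12:45, 15:00-18:30, 19:45-20:00.
Mateo ∩ Keanu ∩ Quinn ∩ Rosa ∩ Sofia: 09:00-10:30, 12:30-12:45, 15:45-18:30, 19:45-20:00.
The longest is 15:45-18:30 at 165 minutes.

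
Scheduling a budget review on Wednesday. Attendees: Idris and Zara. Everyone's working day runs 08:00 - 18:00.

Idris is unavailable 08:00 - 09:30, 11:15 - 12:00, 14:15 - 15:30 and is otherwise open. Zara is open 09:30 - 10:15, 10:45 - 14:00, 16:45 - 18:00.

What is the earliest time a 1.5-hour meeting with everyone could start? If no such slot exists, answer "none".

12:00

Idris free: 09:30-11:15, 12:00-14:15, 15:30-18:00 (invert busy blocks within the working day).
Zara free: 09:30-10:15, 10:45-14:00, 16:45-18:00.
Idris ∩ Zara: 09:30-10:15, 10:45-11:15, 12:00-14:00, 16:45-18:00.
The first common window of at least 90 minutes is 12:00-14:00, so the earliest start is 12:00.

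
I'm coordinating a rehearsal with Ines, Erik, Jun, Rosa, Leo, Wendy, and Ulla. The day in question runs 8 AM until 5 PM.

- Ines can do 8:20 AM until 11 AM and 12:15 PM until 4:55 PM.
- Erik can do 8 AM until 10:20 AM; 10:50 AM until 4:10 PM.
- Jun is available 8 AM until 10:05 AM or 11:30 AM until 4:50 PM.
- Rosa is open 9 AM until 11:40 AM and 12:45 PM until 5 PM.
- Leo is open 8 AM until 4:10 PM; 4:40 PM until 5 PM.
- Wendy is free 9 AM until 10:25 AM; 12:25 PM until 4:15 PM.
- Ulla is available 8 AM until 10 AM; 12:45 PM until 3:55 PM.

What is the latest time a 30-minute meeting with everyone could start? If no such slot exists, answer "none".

15:25

Ines ∩ Erik: 08:20-10:20, 10:50-11:00, 12:15-16:10.
Ines ∩ Erik ∩ Jun: 08:20-10:05, 12:15-16:10.
Ines ∩ Erik ∩ Jun ∩ Rosa: 09:00-10:05, 12:45-16:10.
Ines ∩ Erik ∩ Jun ∩ Rosa ∩ Leo: 09:00-10:05, 12:45-16:10.
Ines ∩ Erik ∩ Jun ∩ Rosa ∩ Leo ∩ Wendy: 09:00-10:05, 12:45-16:10.
Ines ∩ Erik ∩ Jun ∩ Rosa ∩ Leo ∩ Wendy ∩ Ulla: 09:00-10:00, 12:45-15:55.
The last common window of at least 30 minutes is 12:45-15:55; a 30-minute meeting can start as late as 15:25 and still end by 15:55.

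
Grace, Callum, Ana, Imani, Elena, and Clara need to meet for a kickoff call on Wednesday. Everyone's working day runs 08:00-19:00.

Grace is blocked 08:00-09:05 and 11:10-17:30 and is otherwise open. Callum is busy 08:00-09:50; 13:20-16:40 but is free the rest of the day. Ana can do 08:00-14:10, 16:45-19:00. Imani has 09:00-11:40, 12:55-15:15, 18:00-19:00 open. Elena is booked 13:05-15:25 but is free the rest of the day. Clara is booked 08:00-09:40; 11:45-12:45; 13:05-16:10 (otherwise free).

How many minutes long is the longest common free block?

Grace free: 09:05-11:10, 17:30-19:00 (invert busy blocks within the working day).
Callum free: 09:50-13:20, 16:40-19:00 (invert busy blocks within the working day).
Ana free: 08:00-14:10, 16:45-19:00.
Imani free: 09:00-11:40, 12:55-15:15, 18:00-19:00.
Elena free: 08:00-13:05, 15:25-19:00 (invert busy blocks within the working day).
Clara free: 09:40-11:45, 12:45-13:05, 16:10-19:00 (invert busy blocks within the working day).
Grace ∩ Callum: 09:50-11:10, 17:30-19:00.
Grace ∩ Callum ∩ Ana: 09:50-11:10, 17:30-19:00.
Grace ∩ Callum ∩ Ana ∩ Imani: 09:50-11:10, 18:00-19:00.
Grace ∩ Callum ∩ Ana ∩ Imani ∩ Elena: 09:50-11:10, 18:00-19:00.
Grace ∩ Callum ∩ Ana ∩ Imani ∩ Elena ∩ Clara: 09:50-11:10, 18:00-19:00.
The longest is 09:50-11:10 at 80 minutes.

80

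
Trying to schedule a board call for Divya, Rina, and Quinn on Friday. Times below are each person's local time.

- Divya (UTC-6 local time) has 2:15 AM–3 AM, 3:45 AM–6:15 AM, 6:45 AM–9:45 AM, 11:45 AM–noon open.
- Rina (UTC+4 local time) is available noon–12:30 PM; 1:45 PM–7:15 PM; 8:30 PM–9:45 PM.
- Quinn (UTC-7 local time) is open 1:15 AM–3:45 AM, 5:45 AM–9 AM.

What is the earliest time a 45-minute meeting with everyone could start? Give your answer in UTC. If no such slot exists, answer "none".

Divya in UTC: 08:15-09:00, 09:45-12:15, 12:45-15:45, 17:45-18:00 (add 6h to convert from UTC-6).
Rina in UTC: 08:00-08:30, 09:45-15:15, 16:30-17:45 (subtract 4h to convert from UTC+4).
Quinn in UTC: 08:15-10:45, 12:45-16:00 (add 7h to convert from UTC-7).
Divya ∩ Rina: 08:15-08:30, 09:45-12:15, 12:45-15:15.
Divya ∩ Rina ∩ Quinn: 08:15-08:30, 09:45-10:45, 12:45-15:15.
Those are the intersection windows.
The first common window of at least 45 minutes is 09:45-10:45, so the earliest start is 09:45.

09:45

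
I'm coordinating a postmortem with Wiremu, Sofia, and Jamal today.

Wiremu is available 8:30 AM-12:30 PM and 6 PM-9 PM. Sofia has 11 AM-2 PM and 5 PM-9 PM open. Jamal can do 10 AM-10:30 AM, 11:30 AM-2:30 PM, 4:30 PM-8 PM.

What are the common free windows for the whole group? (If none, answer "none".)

11:30-12:30, 18:00-20:00

Wiremu ∩ Sofia: 11:00-12:30, 18:00-21:00.
Wiremu ∩ Sofia ∩ Jamal: 11:30-12:30, 18:00-20:00.
Those are the intersection windows.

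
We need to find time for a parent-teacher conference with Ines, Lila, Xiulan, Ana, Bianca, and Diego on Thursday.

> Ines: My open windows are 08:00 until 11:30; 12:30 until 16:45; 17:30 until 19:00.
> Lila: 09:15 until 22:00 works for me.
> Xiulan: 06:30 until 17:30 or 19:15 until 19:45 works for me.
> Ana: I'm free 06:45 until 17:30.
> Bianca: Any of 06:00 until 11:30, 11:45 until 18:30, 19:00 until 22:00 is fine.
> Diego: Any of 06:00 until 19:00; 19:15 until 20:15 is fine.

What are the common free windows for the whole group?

09:15-11:30, 12:30-16:45

Ines ∩ Lila: 09:15-11:30, 12:30-16:45, 17:30-19:00.
Ines ∩ Lila ∩ Xiulan: 09:15-11:30, 12:30-16:45.
Ines ∩ Lila ∩ Xiulan ∩ Ana: 09:15-11:30, 12:30-16:45.
Ines ∩ Lila ∩ Xiulan ∩ Ana ∩ Bianca: 09:15-11:30, 12:30-16:45.
Ines ∩ Lila ∩ Xiulan ∩ Ana ∩ Bianca ∩ Diego: 09:15-11:30, 12:30-16:45.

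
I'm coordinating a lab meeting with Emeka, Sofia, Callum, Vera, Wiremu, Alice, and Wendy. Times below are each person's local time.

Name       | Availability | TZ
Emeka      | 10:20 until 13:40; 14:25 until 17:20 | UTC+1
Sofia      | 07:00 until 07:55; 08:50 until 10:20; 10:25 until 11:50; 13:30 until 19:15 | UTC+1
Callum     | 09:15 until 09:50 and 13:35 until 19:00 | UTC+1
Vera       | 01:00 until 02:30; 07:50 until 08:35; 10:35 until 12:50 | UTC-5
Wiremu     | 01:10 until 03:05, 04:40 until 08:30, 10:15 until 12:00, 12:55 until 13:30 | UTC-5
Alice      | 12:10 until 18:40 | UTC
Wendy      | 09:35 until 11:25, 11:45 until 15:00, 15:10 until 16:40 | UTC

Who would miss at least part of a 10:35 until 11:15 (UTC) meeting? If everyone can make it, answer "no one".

Emeka in UTC: 09:20-12:40, 13:25-16:20 (subtract 1h to convert from UTC+1).
Sofia in UTC: 06:00-06:55, 07:50-09:20, 09:25-10:50, 12:30-18:15 (subtract 1h to convert from UTC+1).
Callum in UTC: 08:15-08:50, 12:35-18:00 (subtract 1h to convert from UTC+1).
Vera in UTC: 06:00-07:30, 12:50-13:35, 15:35-17:50 (add 5h to convert from UTC-5).
Wiremu in UTC: 06:10-08:05, 09:40-13:30, 15:15-17:00, 17:55-18:30 (add 5h to convert from UTC-5).
Alice in UTC: 12:10-18:40.
Wendy in UTC: 09:35-11:25, 11:45-15:00, 15:10-16:40.
Emeka: free for 10:35-11:15. Sofia: not fully free for 10:35-11:15. Callum: not fully free for 10:35-11:15. Vera: not fully free for 10:35-11:15. Wiremu: free for 10:35-11:15. Alice: not fully free for 10:35-11:15. Wendy: free for 10:35-11:15.

Alice, Callum, Sofia, Vera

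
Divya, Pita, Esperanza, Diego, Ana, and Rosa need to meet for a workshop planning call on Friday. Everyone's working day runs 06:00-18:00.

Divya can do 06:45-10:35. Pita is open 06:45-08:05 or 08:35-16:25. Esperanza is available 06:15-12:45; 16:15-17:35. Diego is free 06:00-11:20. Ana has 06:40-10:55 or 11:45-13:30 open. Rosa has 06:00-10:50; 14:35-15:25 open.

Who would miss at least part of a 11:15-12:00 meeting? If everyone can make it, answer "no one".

Divya: not fully free for 11:15-12:00. Pita: free for 11:15-12:00. Esperanza: free for 11:15-12:00. Diego: not fully free for 11:15-12:00. Ana: not fully free for 11:15-12:00. Rosa: not fully free for 11:15-12:00.

Ana, Diego, Divya, Rosa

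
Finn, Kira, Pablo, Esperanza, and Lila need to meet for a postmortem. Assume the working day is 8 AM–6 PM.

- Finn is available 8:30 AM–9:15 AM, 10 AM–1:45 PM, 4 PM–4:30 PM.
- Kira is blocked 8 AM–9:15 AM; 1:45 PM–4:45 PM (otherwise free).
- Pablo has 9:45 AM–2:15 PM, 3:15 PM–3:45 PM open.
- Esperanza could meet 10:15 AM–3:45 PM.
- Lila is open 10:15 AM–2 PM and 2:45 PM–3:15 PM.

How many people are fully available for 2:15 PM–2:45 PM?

1

Finn free: 08:30-09:15, 10:00-13:45, 16:00-16:30.
Kira free: 09:15-13:45, 16:45-18:00 (invert busy blocks within the working day).
Pablo free: 09:45-14:15, 15:15-15:45.
Esperanza free: 10:15-15:45.
Lila free: 10:15-14:00, 14:45-15:15.
Esperanza can make the full 14:15-14:45 slot — that's 1.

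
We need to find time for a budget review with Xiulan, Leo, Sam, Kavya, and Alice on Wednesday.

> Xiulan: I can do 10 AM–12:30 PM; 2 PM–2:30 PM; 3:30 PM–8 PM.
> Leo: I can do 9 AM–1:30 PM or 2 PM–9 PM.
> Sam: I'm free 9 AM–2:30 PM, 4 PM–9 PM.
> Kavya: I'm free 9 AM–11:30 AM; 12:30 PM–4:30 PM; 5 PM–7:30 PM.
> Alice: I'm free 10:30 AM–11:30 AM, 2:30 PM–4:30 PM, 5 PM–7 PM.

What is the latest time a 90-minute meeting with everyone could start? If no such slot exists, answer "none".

Xiulan ∩ Leo: 10:00-12:30, 14:00-14:30, 15:30-20:00.
Xiulan ∩ Leo ∩ Sam: 10:00-12:30, 14:00-14:30, 16:00-20:00.
Xiulan ∩ Leo ∩ Sam ∩ Kavya: 10:00-11:30, 14:00-14:30, 16:00-16:30, 17:00-19:30.
Xiulan ∩ Leo ∩ Sam ∩ Kavya ∩ Alice: 10:30-11:30, 16:00-16:30, 17:00-19:00.
The last common window of at least 90 minutes is 17:00-19:00; a 90-minute meeting can start as late as 17:30 and still end by 19:00.

17:30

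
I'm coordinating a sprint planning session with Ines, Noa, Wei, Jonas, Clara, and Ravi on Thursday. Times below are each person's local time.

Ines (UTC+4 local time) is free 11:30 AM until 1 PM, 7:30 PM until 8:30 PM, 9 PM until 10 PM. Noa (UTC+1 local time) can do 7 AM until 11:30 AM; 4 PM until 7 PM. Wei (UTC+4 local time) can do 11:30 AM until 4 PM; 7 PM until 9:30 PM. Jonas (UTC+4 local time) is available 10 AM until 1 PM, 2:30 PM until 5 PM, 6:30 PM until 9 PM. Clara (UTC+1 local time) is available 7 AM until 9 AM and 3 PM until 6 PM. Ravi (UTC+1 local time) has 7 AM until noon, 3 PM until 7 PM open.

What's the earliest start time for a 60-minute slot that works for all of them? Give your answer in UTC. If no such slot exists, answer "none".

15:30

Ines in UTC: 07:30-09:00, 15:30-16:30, 17:00-18:00 (subtract 4h to convert from UTC+4).
Noa in UTC: 06:00-10:30, 15:00-18:00 (subtract 1h to convert from UTC+1).
Wei in UTC: 07:30-12:00, 15:00-17:30 (subtract 4h to convert from UTC+4).
Jonas in UTC: 06:00-09:00, 10:30-13:00, 14:30-17:00 (subtract 4h to convert from UTC+4).
Clara in UTC: 06:00-08:00, 14:00-17:00 (subtract 1h to convert from UTC+1).
Ravi in UTC: 06:00-11:00, 14:00-18:00 (subtract 1h to convert from UTC+1).
Ines ∩ Noa: 07:30-09:00, 15:30-16:30, 17:00-18:00.
Ines ∩ Noa ∩ Wei: 07:30-09:00, 15:30-16:30, 17:00-17:30.
Ines ∩ Noa ∩ Wei ∩ Jonas: 07:30-09:00, 15:30-16:30.
Ines ∩ Noa ∩ Wei ∩ Jonas ∩ Clara: 07:30-08:00, 15:30-16:30.
Ines ∩ Noa ∩ Wei ∩ Jonas ∩ Clara ∩ Ravi: 07:30-08:00, 15:30-16:30.
The first common window of at least 60 minutes is 15:30-16:30, so the earliest start is 15:30.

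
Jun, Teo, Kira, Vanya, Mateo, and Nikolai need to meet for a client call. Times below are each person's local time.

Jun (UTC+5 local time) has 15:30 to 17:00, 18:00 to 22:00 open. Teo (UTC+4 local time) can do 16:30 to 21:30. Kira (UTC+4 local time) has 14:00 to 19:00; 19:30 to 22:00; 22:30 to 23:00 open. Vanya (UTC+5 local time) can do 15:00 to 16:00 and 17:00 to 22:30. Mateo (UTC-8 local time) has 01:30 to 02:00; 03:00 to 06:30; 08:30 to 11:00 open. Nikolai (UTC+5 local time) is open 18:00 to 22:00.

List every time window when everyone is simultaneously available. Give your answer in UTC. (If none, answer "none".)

13:00-14:30, 16:30-17:00

Jun in UTC: 10:30-12:00, 13:00-17:00 (subtract 5h to convert from UTC+5).
Teo in UTC: 12:30-17:30 (subtract 4h to convert from UTC+4).
Kira in UTC: 10:00-15:00, 15:30-18:00, 18:30-19:00 (subtract 4h to convert from UTC+4).
Vanya in UTC: 10:00-11:00, 12:00-17:30 (subtract 5h to convert from UTC+5).
Mateo in UTC: 09:30-10:00, 11:00-14:30, 16:30-19:00 (add 8h to convert from UTC-8).
Nikolai in UTC: 13:00-17:00 (subtract 5h to convert from UTC+5).
Jun ∩ Teo: 13:00-17:00.
Jun ∩ Teo ∩ Kira: 13:00-15:00, 15:30-17:00.
Jun ∩ Teo ∩ Kira ∩ Vanya: 13:00-15:00, 15:30-17:00.
Jun ∩ Teo ∩ Kira ∩ Vanya ∩ Mateo: 13:00-14:30, 16:30-17:00.
Jun ∩ Teo ∩ Kira ∩ Vanya ∩ Mateo ∩ Nikolai: 13:00-14:30, 16:30-17:00.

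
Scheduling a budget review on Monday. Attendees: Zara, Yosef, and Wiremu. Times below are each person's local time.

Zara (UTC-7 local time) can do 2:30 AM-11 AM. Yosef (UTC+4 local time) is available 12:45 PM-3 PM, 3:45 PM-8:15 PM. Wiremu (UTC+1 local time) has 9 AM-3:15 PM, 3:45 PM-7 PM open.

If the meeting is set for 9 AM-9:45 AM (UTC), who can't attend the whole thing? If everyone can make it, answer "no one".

Zara

Zara in UTC: 09:30-18:00 (add 7h to convert from UTC-7).
Yosef in UTC: 08:45-11:00, 11:45-16:15 (subtract 4h to convert from UTC+4).
Wiremu in UTC: 08:00-14:15, 14:45-18:00 (subtract 1h to convert from UTC+1).
Zara: not fully free for 09:00-09:45. Yosef: free for 09:00-09:45. Wiremu: free for 09:00-09:45.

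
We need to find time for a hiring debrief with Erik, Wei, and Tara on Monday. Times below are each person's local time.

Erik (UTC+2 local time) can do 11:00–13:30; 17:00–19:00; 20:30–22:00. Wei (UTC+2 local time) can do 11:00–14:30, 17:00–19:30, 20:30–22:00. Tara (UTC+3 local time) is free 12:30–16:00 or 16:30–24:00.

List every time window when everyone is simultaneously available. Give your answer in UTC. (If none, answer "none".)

09:30-11:30, 15:00-17:00, 18:30-20:00

Erik in UTC: 09:00-11:30, 15:00-17:00, 18:30-20:00 (subtract 2h to convert from UTC+2).
Wei in UTC: 09:00-12:30, 15:00-17:30, 18:30-20:00 (subtract 2h to convert from UTC+2).
Tara in UTC: 09:30-13:00, 13:30-21:00 (subtract 3h to convert from UTC+3).
Erik ∩ Wei: 09:00-11:30, 15:00-17:00, 18:30-20:00.
Erik ∩ Wei ∩ Tara: 09:30-11:30, 15:00-17:00, 18:30-20:00.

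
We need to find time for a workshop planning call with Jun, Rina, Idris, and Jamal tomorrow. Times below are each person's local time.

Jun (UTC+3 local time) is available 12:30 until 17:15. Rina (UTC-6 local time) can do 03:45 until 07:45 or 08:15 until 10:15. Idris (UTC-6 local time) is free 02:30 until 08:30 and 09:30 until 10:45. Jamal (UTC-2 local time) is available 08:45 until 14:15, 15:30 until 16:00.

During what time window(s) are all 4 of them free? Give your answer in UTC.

10:45-13:45

Jun in UTC: 09:30-14:15 (subtract 3h to convert from UTC+3).
Rina in UTC: 09:45-13:45, 14:15-16:15 (add 6h to convert from UTC-6).
Idris in UTC: 08:30-14:30, 15:30-16:45 (add 6h to convert from UTC-6).
Jamal in UTC: 10:45-16:15, 17:30-18:00 (add 2h to convert from UTC-2).
Jun ∩ Rina: 09:45-13:45.
Jun ∩ Rina ∩ Idris: 09:45-13:45.
Jun ∩ Rina ∩ Idris ∩ Jamal: 10:45-13:45.
Those are the intersection windows.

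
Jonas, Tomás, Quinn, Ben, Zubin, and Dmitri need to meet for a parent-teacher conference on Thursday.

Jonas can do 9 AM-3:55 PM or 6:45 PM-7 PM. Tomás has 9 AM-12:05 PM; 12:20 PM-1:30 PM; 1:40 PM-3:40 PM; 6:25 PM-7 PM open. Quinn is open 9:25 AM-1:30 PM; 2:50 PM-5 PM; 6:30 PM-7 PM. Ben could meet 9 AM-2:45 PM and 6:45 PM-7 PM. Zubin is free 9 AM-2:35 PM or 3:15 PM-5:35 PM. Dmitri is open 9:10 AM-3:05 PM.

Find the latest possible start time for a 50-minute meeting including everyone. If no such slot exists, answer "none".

12:40

Jonas ∩ Tomás: 09:00-12:05, 12:20-13:30, 13:40-15:40, 18:45-19:00.
Jonas ∩ Tomás ∩ Quinn: 09:25-12:05, 12:20-13:30, 14:50-15:40, 18:45-19:00.
Jonas ∩ Tomás ∩ Quinn ∩ Ben: 09:25-12:05, 12:20-13:30, 18:45-19:00.
Jonas ∩ Tomás ∩ Quinn ∩ Ben ∩ Zubin: 09:25-12:05, 12:20-13:30.
Jonas ∩ Tomás ∩ Quinn ∩ Ben ∩ Zubin ∩ Dmitri: 09:25-12:05, 12:20-13:30.
So the common availability across everyone is 09:25-12:05, 12:20-13:30.
The last common window of at least 50 minutes is 12:20-13:30; a 50-minute meeting can start as late as 12:40 and still end by 13:30.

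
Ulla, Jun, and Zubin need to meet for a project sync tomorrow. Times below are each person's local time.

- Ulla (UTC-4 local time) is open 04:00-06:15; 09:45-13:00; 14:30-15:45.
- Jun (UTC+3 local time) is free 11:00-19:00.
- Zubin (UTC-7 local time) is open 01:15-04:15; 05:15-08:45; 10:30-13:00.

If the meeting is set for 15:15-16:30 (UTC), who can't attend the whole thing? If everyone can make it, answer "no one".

Ulla in UTC: 08:00-10:15, 13:45-17:00, 18:30-19:45 (add 4h to convert from UTC-4).
Jun in UTC: 08:00-16:00 (subtract 3h to convert from UTC+3).
Zubin in UTC: 08:15-11:15, 12:15-15:45, 17:30-20:00 (add 7h to convert from UTC-7).
Ulla: free for 15:15-16:30. Jun: not fully free for 15:15-16:30. Zubin: not fully free for 15:15-16:30.

Jun, Zubin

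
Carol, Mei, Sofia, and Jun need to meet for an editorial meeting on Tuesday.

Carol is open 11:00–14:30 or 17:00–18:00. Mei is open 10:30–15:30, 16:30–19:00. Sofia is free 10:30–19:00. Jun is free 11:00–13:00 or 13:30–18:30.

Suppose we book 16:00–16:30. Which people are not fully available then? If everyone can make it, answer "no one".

Carol, Mei

Carol: not fully free for 16:00-16:30. Mei: not fully free for 16:00-16:30. Sofia: free for 16:00-16:30. Jun: free for 16:00-16:30.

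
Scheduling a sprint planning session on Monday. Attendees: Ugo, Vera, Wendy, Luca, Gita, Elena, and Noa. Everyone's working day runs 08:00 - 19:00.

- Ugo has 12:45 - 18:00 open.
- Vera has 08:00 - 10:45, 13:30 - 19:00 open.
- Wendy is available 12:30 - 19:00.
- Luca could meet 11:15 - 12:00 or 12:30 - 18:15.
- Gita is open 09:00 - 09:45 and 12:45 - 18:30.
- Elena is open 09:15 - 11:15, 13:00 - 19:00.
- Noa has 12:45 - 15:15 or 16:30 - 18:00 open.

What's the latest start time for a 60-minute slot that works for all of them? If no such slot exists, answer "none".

Ugo ∩ Vera: 13:30-18:00.
Ugo ∩ Vera ∩ Wendy: 13:30-18:00.
Ugo ∩ Vera ∩ Wendy ∩ Luca: 13:30-18:00.
Ugo ∩ Vera ∩ Wendy ∩ Luca ∩ Gita: 13:30-18:00.
Ugo ∩ Vera ∩ Wendy ∩ Luca ∩ Gita ∩ Elena: 13:30-18:00.
Ugo ∩ Vera ∩ Wendy ∩ Luca ∩ Gita ∩ Elena ∩ Noa: 13:30-15:15, 16:30-18:00.
The last common window of at least 60 minutes is 16:30-18:00; a 60-minute meeting can start as late as 17:00 and still end by 18:00.

17:00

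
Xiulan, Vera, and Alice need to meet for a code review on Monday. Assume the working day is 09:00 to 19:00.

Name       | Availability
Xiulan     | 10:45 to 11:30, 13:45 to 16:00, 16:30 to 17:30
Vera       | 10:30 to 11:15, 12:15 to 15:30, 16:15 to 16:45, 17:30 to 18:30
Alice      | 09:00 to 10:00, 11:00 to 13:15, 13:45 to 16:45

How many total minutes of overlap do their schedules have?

Xiulan ∩ Vera: 10:45-11:15, 13:45-15:30, 16:30-16:45.
Xiulan ∩ Vera ∩ Alice: 11:00-11:15, 13:45-15:30, 16:30-16:45.
Summing the common windows: 15 + 105 + 15 = 135 minutes.

135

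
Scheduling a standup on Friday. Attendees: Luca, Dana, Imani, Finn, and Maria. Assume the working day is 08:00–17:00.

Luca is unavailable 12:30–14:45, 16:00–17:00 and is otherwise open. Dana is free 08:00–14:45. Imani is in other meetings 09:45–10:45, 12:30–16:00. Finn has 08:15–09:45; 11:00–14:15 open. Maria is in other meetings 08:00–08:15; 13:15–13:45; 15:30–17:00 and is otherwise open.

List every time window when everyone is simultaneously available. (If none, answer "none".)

Luca free: 08:00-12:30, 14:45-16:00 (invert busy blocks within the working day).
Dana free: 08:00-14:45.
Imani free: 08:00-09:45, 10:45-12:30, 16:00-17:00 (invert busy blocks within the working day).
Finn free: 08:15-09:45, 11:00-14:15.
Maria free: 08:15-13:15, 13:45-15:30 (invert busy blocks within the working day).
Luca ∩ Dana: 08:00-12:30.
Luca ∩ Dana ∩ Imani: 08:00-09:45, 10:45-12:30.
Luca ∩ Dana ∩ Imani ∩ Finn: 08:15-09:45, 11:00-12:30.
Luca ∩ Dana ∩ Imani ∩ Finn ∩ Maria: 08:15-09:45, 11:00-12:30.

08:15-09:45, 11:00-12:30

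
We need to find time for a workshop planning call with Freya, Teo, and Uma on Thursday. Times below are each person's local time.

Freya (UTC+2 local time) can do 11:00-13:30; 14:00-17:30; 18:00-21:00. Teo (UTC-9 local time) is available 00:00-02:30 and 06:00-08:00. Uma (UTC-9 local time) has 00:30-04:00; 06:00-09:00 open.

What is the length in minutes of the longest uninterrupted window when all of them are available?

Freya in UTC: 09:00-11:30, 12:00-15:30, 16:00-19:00 (subtract 2h to convert from UTC+2).
Teo in UTC: 09:00-11:30, 15:00-17:00 (add 9h to convert from UTC-9).
Uma in UTC: 09:30-13:00, 15:00-18:00 (add 9h to convert from UTC-9).
Freya ∩ Teo: 09:00-11:30, 15:00-15:30, 16:00-17:00.
Freya ∩ Teo ∩ Uma: 09:30-11:30, 15:00-15:30, 16:00-17:00.
Those are the intersection windows.
The longest is 09:30-11:30 at 120 minutes.

120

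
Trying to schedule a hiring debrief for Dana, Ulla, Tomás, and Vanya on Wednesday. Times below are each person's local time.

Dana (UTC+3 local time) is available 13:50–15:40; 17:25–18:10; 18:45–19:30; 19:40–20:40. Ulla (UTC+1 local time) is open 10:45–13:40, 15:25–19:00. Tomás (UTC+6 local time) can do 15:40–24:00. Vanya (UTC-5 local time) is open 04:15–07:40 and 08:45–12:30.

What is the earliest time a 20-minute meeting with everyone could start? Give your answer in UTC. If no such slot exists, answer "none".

10:50

Dana in UTC: 10:50-12:40, 14:25-15:10, 15:45-16:30, 16:40-17:40 (subtract 3h to convert from UTC+3).
Ulla in UTC: 09:45-12:40, 14:25-18:00 (subtract 1h to convert from UTC+1).
Tomás in UTC: 09:40-18:00 (subtract 6h to convert from UTC+6).
Vanya in UTC: 09:15-12:40, 13:45-17:30 (add 5h to convert from UTC-5).
Dana ∩ Ulla: 10:50-12:40, 14:25-15:10, 15:45-16:30, 16:40-17:40.
Dana ∩ Ulla ∩ Tomás: 10:50-12:40, 14:25-15:10, 15:45-16:30, 16:40-17:40.
Dana ∩ Ulla ∩ Tomás ∩ Vanya: 10:50-12:40, 14:25-15:10, 15:45-16:30, 16:40-17:30.
Those are the intersection windows.
The first common window of at least 20 minutes is 10:50-12:40, so the earliest start is 10:50.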